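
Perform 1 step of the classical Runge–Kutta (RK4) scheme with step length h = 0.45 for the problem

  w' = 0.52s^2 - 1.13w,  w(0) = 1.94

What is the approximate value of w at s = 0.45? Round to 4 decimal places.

1.1813

RK4: k1 = f(s_n, w_n); k2 = f(s_n + h/2, w_n + (h/2)·k1); k3 = f(s_n + h/2, w_n + (h/2)·k2); k4 = f(s_n + h, w_n + h·k3); w_{n+1} = w_n + (h/6)·(k1 + 2k2 + 2k3 + k4).
s=0.000000, w=1.940000:
  k1 = f(0.000000, 1.940000) = -2.192200
  k2 = f(0.225000, 1.446755) = -1.608508
  k3 = f(0.225000, 1.578086) = -1.756912
  k4 = f(0.450000, 1.149390) = -1.193510
  w ← 1.940000 + (0.45/6)·(k1 + 2k2 + 2k3 + k4) = 1.181259
w(0.45) ≈ 1.1813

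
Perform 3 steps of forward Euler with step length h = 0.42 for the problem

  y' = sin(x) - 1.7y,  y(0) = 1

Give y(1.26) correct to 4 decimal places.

Euler: y_{n+1} = y_n + h·f(x_n, y_n).
x=0.000000, y=1.000000: f=-1.700000 → y ← 1.000000 + 0.42·(-1.700000) = 0.286000
x=0.420000, y=0.286000: f=-0.078440 → y ← 0.286000 + 0.42·(-0.078440) = 0.253055
x=0.840000, y=0.253055: f=0.314449 → y ← 0.253055 + 0.42·0.314449 = 0.385124
y(1.26) ≈ 0.3851

0.3851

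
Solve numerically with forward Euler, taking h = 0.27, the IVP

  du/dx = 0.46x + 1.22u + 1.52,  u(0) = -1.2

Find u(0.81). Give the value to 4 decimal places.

-1.0264

Euler: u_{n+1} = u_n + h·f(x_n, u_n).
x=0.000000, u=-1.200000: f=0.056000 → u ← -1.200000 + 0.27·0.056000 = -1.184880
x=0.270000, u=-1.184880: f=0.198646 → u ← -1.184880 + 0.27·0.198646 = -1.131245
x=0.540000, u=-1.131245: f=0.388281 → u ← -1.131245 + 0.27·0.388281 = -1.026410
u(0.81) ≈ -1.0264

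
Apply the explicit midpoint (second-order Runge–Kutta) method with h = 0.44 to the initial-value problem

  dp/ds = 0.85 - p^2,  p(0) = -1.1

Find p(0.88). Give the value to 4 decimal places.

Midpoint: k1 = f(s_n, p_n); k2 = f(s_n + h/2, p_n + (h/2)·k1); p_{n+1} = p_n + h·k2.
s=0.000000, p=-1.100000:
  k1 = f(0.000000, -1.100000) = -0.360000
  k2 = f(0.220000, -1.179200) = -0.540513
  p ← -1.100000 + 0.44·(-0.540513) = -1.337826
s=0.440000, p=-1.337826:
  k1 = f(0.440000, -1.337826) = -0.939777
  k2 = f(0.660000, -1.544577) = -1.535717
  p ← -1.337826 + 0.44·(-1.535717) = -2.013541
p(0.88) ≈ -2.0135

-2.0135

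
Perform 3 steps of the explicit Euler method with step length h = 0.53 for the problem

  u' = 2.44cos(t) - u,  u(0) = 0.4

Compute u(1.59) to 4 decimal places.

Euler: u_{n+1} = u_n + h·f(t_n, u_n).
t=0.000000, u=0.400000: f=2.040000 → u ← 0.400000 + 0.53·2.040000 = 1.481200
t=0.530000, u=1.481200: f=0.624049 → u ← 1.481200 + 0.53·0.624049 = 1.811946
t=1.060000, u=1.811946: f=-0.619098 → u ← 1.811946 + 0.53·(-0.619098) = 1.483824
u(1.59) ≈ 1.4838

1.4838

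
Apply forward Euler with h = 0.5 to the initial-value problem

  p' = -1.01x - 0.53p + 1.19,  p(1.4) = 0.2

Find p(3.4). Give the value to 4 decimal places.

-1.5060

Euler: p_{n+1} = p_n + h·f(x_n, p_n).
x=1.400000, p=0.200000: f=-0.330000 → p ← 0.200000 + 0.5·(-0.330000) = 0.035000
x=1.900000, p=0.035000: f=-0.747550 → p ← 0.035000 + 0.5·(-0.747550) = -0.338775
x=2.400000, p=-0.338775: f=-1.054449 → p ← -0.338775 + 0.5·(-1.054449) = -0.866000
x=2.900000, p=-0.866000: f=-1.280020 → p ← -0.866000 + 0.5·(-1.280020) = -1.506010
p(3.4) ≈ -1.5060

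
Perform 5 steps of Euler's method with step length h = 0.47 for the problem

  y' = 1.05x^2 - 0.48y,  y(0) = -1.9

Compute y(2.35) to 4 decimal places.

2.2870

Euler: y_{n+1} = y_n + h·f(x_n, y_n).
x=0.000000, y=-1.900000: f=0.912000 → y ← -1.900000 + 0.47·0.912000 = -1.471360
x=0.470000, y=-1.471360: f=0.938198 → y ← -1.471360 + 0.47·0.938198 = -1.030407
x=0.940000, y=-1.030407: f=1.422375 → y ← -1.030407 + 0.47·1.422375 = -0.361891
x=1.410000, y=-0.361891: f=2.261212 → y ← -0.361891 + 0.47·2.261212 = 0.700879
x=1.880000, y=0.700879: f=3.374698 → y ← 0.700879 + 0.47·3.374698 = 2.286987
y(2.35) ≈ 2.2870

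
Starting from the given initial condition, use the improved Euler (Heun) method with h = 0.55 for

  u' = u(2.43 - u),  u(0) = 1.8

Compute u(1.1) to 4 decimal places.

2.2636

Heun: k1 = f(t_n, u_n); k2 = f(t_n + h, u_n + h·k1); u_{n+1} = u_n + (h/2)·(k1 + k2).
t=0.000000, u=1.800000:
  k1 = f(0.000000, 1.800000) = 1.134000
  k2 = f(0.550000, 2.423700) = 0.015269
  u ← 1.800000 + (0.55/2)·(1.134000 + 0.015269) = 2.116049
t=0.550000, u=2.116049:
  k1 = f(0.550000, 2.116049) = 0.664336
  k2 = f(1.100000, 2.481434) = -0.127629
  u ← 2.116049 + (0.55/2)·(0.664336 + (-0.127629)) = 2.263643
u(1.1) ≈ 2.2636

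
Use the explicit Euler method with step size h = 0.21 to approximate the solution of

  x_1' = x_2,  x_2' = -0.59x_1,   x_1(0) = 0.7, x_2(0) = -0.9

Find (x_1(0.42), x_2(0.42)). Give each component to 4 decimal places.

Euler on (x_1,x_2): x_1_{n+1} = x_1_n + h·x_1', x_2_{n+1} = x_2_n + h·x_2'.
0.000000: (0.700000, -0.900000); f=(-0.900000, -0.413000) → (0.511000, -0.986730)
0.210000: (0.511000, -0.986730); f=(-0.986730, -0.301490) → (0.303787, -1.050043)
(x_1(0.42), x_2(0.42)) ≈ (0.3038, -1.0500)

0.3038, -1.0500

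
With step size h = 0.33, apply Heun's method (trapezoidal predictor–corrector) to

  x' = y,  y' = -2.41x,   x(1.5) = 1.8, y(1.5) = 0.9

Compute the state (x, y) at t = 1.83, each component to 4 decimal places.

Heun on (x,y): k1 = f(t_n, state_n); k2 = f(t_n + h, state_n + h·k1); state_{n+1} = state_n + (h/2)·(k1 + k2).
1.500000: (1.800000, 0.900000)
  k1 = (0.900000, -4.338000)
  predictor → (2.097000, -0.531540)
  k2 = (-0.531540, -5.053770)
  → (1.860796, -0.649642)
(x(1.83), y(1.83)) ≈ (1.8608, -0.6496)

1.8608, -0.6496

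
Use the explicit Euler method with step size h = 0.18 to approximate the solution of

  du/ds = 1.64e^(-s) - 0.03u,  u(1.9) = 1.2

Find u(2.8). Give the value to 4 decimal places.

Euler: u_{n+1} = u_n + h·f(s_n, u_n).
s=1.900000, u=1.200000: f=0.209293 → u ← 1.200000 + 0.18·0.209293 = 1.237673
s=2.080000, u=1.237673: f=0.167755 → u ← 1.237673 + 0.18·0.167755 = 1.267869
s=2.260000, u=1.267869: f=0.133099 → u ← 1.267869 + 0.18·0.133099 = 1.291826
s=2.440000, u=1.291826: f=0.104189 → u ← 1.291826 + 0.18·0.104189 = 1.310580
s=2.620000, u=1.310580: f=0.080079 → u ← 1.310580 + 0.18·0.080079 = 1.324995
u(2.8) ≈ 1.3250

1.3250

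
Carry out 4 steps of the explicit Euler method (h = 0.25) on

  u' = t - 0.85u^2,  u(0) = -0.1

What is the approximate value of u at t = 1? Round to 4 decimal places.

0.2688

Euler: u_{n+1} = u_n + h·f(t_n, u_n).
t=0.000000, u=-0.100000: f=-0.008500 → u ← -0.100000 + 0.25·(-0.008500) = -0.102125
t=0.250000, u=-0.102125: f=0.241135 → u ← -0.102125 + 0.25·0.241135 = -0.041841
t=0.500000, u=-0.041841: f=0.498512 → u ← -0.041841 + 0.25·0.498512 = 0.082787
t=0.750000, u=0.082787: f=0.744174 → u ← 0.082787 + 0.25·0.744174 = 0.268830
u(1) ≈ 0.2688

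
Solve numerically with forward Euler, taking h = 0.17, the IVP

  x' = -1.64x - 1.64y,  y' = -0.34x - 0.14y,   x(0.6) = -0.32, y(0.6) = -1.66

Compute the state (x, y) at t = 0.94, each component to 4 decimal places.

0.6140, -1.5773

Euler on (x,y): x_{n+1} = x_n + h·x', y_{n+1} = y_n + h·y'.
0.600000: (-0.320000, -1.660000); f=(3.247200, 0.341200) → (0.232024, -1.601996)
0.770000: (0.232024, -1.601996); f=(2.246754, 0.145391) → (0.613972, -1.577279)
(x(0.94), y(0.94)) ≈ (0.6140, -1.5773)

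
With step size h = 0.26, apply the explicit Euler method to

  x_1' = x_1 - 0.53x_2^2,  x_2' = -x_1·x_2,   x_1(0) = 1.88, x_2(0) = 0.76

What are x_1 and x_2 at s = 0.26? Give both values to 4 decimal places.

2.2892, 0.3885

Euler on (x_1,x_2): x_1_{n+1} = x_1_n + h·x_1', x_2_{n+1} = x_2_n + h·x_2'.
0.000000: (1.880000, 0.760000); f=(1.573872, -1.428800) → (2.289207, 0.388512)
(x_1(0.26), x_2(0.26)) ≈ (2.2892, 0.3885)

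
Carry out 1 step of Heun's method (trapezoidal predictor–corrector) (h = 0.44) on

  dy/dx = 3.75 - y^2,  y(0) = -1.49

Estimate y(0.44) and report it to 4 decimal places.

Heun: k1 = f(x_n, y_n); k2 = f(x_n + h, y_n + h·k1); y_{n+1} = y_n + (h/2)·(k1 + k2).
x=0.000000, y=-1.490000:
  k1 = f(0.000000, -1.490000) = 1.529900
  k2 = f(0.440000, -0.816844) = 3.082766
  y ← -1.490000 + (0.44/2)·(1.529900 + 3.082766) = -0.475214
y(0.44) ≈ -0.4752

-0.4752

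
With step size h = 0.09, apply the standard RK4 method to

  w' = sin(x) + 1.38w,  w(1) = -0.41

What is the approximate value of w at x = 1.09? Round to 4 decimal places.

RK4: k1 = f(x_n, w_n); k2 = f(x_n + h/2, w_n + (h/2)·k1); k3 = f(x_n + h/2, w_n + (h/2)·k2); k4 = f(x_n + h, w_n + h·k3); w_{n+1} = w_n + (h/6)·(k1 + 2k2 + 2k3 + k4).
x=1.000000, w=-0.410000:
  k1 = f(1.000000, -0.410000) = 0.275671
  k2 = f(1.045000, -0.397595) = 0.316244
  k3 = f(1.045000, -0.395769) = 0.318763
  k4 = f(1.090000, -0.381311) = 0.360417
  w ← -0.410000 + (0.09/6)·(k1 + 2k2 + 2k3 + k4) = -0.381408
w(1.09) ≈ -0.3814

-0.3814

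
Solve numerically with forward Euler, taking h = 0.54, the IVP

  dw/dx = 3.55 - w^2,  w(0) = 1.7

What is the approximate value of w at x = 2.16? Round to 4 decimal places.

Euler: w_{n+1} = w_n + h·f(x_n, w_n).
x=0.000000, w=1.700000: f=0.660000 → w ← 1.700000 + 0.54·0.660000 = 2.056400
x=0.540000, w=2.056400: f=-0.678781 → w ← 2.056400 + 0.54·(-0.678781) = 1.689858
x=1.080000, w=1.689858: f=0.694379 → w ← 1.689858 + 0.54·0.694379 = 2.064823
x=1.620000, w=2.064823: f=-0.713494 → w ← 2.064823 + 0.54·(-0.713494) = 1.679536
w(2.16) ≈ 1.6795

1.6795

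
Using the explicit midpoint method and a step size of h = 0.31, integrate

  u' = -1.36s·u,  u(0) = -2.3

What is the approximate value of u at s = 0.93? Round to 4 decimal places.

Midpoint: k1 = f(s_n, u_n); k2 = f(s_n + h/2, u_n + (h/2)·k1); u_{n+1} = u_n + h·k2.
s=0.000000, u=-2.300000:
  k1 = f(0.000000, -2.300000) = 0.000000
  k2 = f(0.155000, -2.300000) = 0.484840
  u ← -2.300000 + 0.31·0.484840 = -2.149700
s=0.310000, u=-2.149700:
  k1 = f(0.310000, -2.149700) = 0.906313
  k2 = f(0.465000, -2.009221) = 1.270631
  u ← -2.149700 + 0.31·1.270631 = -1.755804
s=0.620000, u=-1.755804:
  k1 = f(0.620000, -1.755804) = 1.480494
  k2 = f(0.775000, -1.526327) = 1.608749
  u ← -1.755804 + 0.31·1.608749 = -1.257092
u(0.93) ≈ -1.2571

-1.2571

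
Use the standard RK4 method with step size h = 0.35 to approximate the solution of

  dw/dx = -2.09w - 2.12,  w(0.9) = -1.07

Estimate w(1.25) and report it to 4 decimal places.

-1.0412

RK4: k1 = f(x_n, w_n); k2 = f(x_n + h/2, w_n + (h/2)·k1); k3 = f(x_n + h/2, w_n + (h/2)·k2); k4 = f(x_n + h, w_n + h·k3); w_{n+1} = w_n + (h/6)·(k1 + 2k2 + 2k3 + k4).
x=0.900000, w=-1.070000:
  k1 = f(0.900000, -1.070000) = 0.116300
  k2 = f(1.075000, -1.049648) = 0.073763
  k3 = f(1.075000, -1.057091) = 0.089321
  k4 = f(1.250000, -1.038738) = 0.050962
  w ← -1.070000 + (0.35/6)·(k1 + 2k2 + 2k3 + k4) = -1.041217
w(1.25) ≈ -1.0412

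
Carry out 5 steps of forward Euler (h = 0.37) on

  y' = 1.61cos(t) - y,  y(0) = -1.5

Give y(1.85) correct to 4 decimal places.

Euler: y_{n+1} = y_n + h·f(t_n, y_n).
t=0.000000, y=-1.500000: f=3.110000 → y ← -1.500000 + 0.37·3.110000 = -0.349300
t=0.370000, y=-0.349300: f=1.850347 → y ← -0.349300 + 0.37·1.850347 = 0.335328
t=0.740000, y=0.335328: f=0.853606 → y ← 0.335328 + 0.37·0.853606 = 0.651163
t=1.110000, y=0.651163: f=0.064742 → y ← 0.651163 + 0.37·0.064742 = 0.675117
t=1.480000, y=0.675117: f=-0.529136 → y ← 0.675117 + 0.37·(-0.529136) = 0.479337
y(1.85) ≈ 0.4793

0.4793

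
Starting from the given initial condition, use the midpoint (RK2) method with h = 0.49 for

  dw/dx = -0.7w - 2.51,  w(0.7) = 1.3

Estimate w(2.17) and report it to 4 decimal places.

Midpoint: k1 = f(x_n, w_n); k2 = f(x_n + h/2, w_n + (h/2)·k1); w_{n+1} = w_n + h·k2.
x=0.700000, w=1.300000:
  k1 = f(0.700000, 1.300000) = -3.420000
  k2 = f(0.945000, 0.462100) = -2.833470
  w ← 1.300000 + 0.49·(-2.833470) = -0.088400
x=1.190000, w=-0.088400:
  k1 = f(1.190000, -0.088400) = -2.448120
  k2 = f(1.435000, -0.688190) = -2.028267
  w ← -0.088400 + 0.49·(-2.028267) = -1.082251
x=1.680000, w=-1.082251:
  k1 = f(1.680000, -1.082251) = -1.752424
  k2 = f(1.925000, -1.511595) = -1.451883
  w ← -1.082251 + 0.49·(-1.451883) = -1.793674
w(2.17) ≈ -1.7937

-1.7937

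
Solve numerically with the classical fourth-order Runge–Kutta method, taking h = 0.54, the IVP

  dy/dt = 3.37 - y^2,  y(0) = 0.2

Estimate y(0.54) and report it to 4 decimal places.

RK4: k1 = f(t_n, y_n); k2 = f(t_n + h/2, y_n + (h/2)·k1); k3 = f(t_n + h/2, y_n + (h/2)·k2); k4 = f(t_n + h, y_n + h·k3); y_{n+1} = y_n + (h/6)·(k1 + 2k2 + 2k3 + k4).
t=0.000000, y=0.200000:
  k1 = f(0.000000, 0.200000) = 3.330000
  k2 = f(0.270000, 1.099100) = 2.161979
  k3 = f(0.270000, 0.783734) = 2.755760
  k4 = f(0.540000, 1.688111) = 0.520283
  y ← 0.200000 + (0.54/6)·(k1 + 2k2 + 2k3 + k4) = 1.431719
y(0.54) ≈ 1.4317

1.4317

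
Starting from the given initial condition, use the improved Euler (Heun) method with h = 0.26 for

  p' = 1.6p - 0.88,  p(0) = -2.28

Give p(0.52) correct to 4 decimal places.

-5.8390

Heun: k1 = f(x_n, p_n); k2 = f(x_n + h, p_n + h·k1); p_{n+1} = p_n + (h/2)·(k1 + k2).
x=0.000000, p=-2.280000:
  k1 = f(0.000000, -2.280000) = -4.528000
  k2 = f(0.260000, -3.457280) = -6.411648
  p ← -2.280000 + (0.26/2)·(-4.528000 + (-6.411648)) = -3.702154
x=0.260000, p=-3.702154:
  k1 = f(0.260000, -3.702154) = -6.803447
  k2 = f(0.520000, -5.471050) = -9.633681
  p ← -3.702154 + (0.26/2)·(-6.803447 + (-9.633681)) = -5.838981
p(0.52) ≈ -5.8390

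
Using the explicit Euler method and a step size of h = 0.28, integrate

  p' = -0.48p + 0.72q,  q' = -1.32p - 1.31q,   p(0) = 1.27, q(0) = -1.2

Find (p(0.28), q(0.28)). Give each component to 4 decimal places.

Euler on (p,q): p_{n+1} = p_n + h·p', q_{n+1} = q_n + h·q'.
0.000000: (1.270000, -1.200000); f=(-1.473600, -0.104400) → (0.857392, -1.229232)
(p(0.28), q(0.28)) ≈ (0.8574, -1.2292)

0.8574, -1.2292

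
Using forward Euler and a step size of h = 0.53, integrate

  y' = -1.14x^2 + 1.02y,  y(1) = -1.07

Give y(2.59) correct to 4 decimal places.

Euler: y_{n+1} = y_n + h·f(x_n, y_n).
x=1.000000, y=-1.070000: f=-2.231400 → y ← -1.070000 + 0.53·(-2.231400) = -2.252642
x=1.530000, y=-2.252642: f=-4.966321 → y ← -2.252642 + 0.53·(-4.966321) = -4.884792
x=2.060000, y=-4.884792: f=-9.820192 → y ← -4.884792 + 0.53·(-9.820192) = -10.089494
y(2.59) ≈ -10.0895

-10.0895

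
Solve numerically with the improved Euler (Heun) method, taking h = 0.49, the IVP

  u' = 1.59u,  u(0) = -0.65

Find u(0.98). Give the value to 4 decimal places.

Heun: k1 = f(t_n, u_n); k2 = f(t_n + h, u_n + h·k1); u_{n+1} = u_n + (h/2)·(k1 + k2).
t=0.000000, u=-0.650000:
  k1 = f(0.000000, -0.650000) = -1.033500
  k2 = f(0.490000, -1.156415) = -1.838700
  u ← -0.650000 + (0.49/2)·(-1.033500 + (-1.838700)) = -1.353689
t=0.490000, u=-1.353689:
  k1 = f(0.490000, -1.353689) = -2.152365
  k2 = f(0.980000, -2.408348) = -3.829273
  u ← -1.353689 + (0.49/2)·(-2.152365 + (-3.829273)) = -2.819190
u(0.98) ≈ -2.8192

-2.8192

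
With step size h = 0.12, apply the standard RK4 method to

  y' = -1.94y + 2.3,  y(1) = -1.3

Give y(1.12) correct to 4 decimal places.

-0.7838

RK4: k1 = f(t_n, y_n); k2 = f(t_n + h/2, y_n + (h/2)·k1); k3 = f(t_n + h/2, y_n + (h/2)·k2); k4 = f(t_n + h, y_n + h·k3); y_{n+1} = y_n + (h/6)·(k1 + 2k2 + 2k3 + k4).
t=1.000000, y=-1.300000:
  k1 = f(1.000000, -1.300000) = 4.822000
  k2 = f(1.060000, -1.010680) = 4.260719
  k3 = f(1.060000, -1.044357) = 4.326052
  k4 = f(1.120000, -0.780874) = 3.814895
  y ← -1.300000 + (0.12/6)·(k1 + 2k2 + 2k3 + k4) = -0.783791
y(1.12) ≈ -0.7838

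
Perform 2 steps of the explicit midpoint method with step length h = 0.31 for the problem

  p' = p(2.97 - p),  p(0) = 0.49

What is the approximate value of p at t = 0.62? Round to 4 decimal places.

Midpoint: k1 = f(t_n, p_n); k2 = f(t_n + h/2, p_n + (h/2)·k1); p_{n+1} = p_n + h·k2.
t=0.000000, p=0.490000:
  k1 = f(0.000000, 0.490000) = 1.215200
  k2 = f(0.155000, 0.678356) = 1.554550
  p ← 0.490000 + 0.31·1.554550 = 0.971911
t=0.310000, p=0.971911:
  k1 = f(0.310000, 0.971911) = 1.941964
  k2 = f(0.465000, 1.272915) = 2.160245
  p ← 0.971911 + 0.31·2.160245 = 1.641587
p(0.62) ≈ 1.6416

1.6416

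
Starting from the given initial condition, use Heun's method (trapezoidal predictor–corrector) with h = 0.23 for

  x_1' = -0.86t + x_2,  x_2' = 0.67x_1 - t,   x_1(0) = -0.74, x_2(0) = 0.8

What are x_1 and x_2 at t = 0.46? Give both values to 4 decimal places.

-0.5217, 0.5116

Heun on (x_1,x_2): k1 = f(t_n, state_n); k2 = f(t_n + h, state_n + h·k1); state_{n+1} = state_n + (h/2)·(k1 + k2).
0.000000: (-0.740000, 0.800000)
  k1 = (0.800000, -0.495800)
  predictor → (-0.556000, 0.685966)
  k2 = (0.488166, -0.602520)
  → (-0.591861, 0.673693)
0.230000: (-0.591861, 0.673693)
  k1 = (0.475893, -0.626547)
  predictor → (-0.482405, 0.529587)
  k2 = (0.133987, -0.783212)
  → (-0.521725, 0.511571)
(x_1(0.46), x_2(0.46)) ≈ (-0.5217, 0.5116)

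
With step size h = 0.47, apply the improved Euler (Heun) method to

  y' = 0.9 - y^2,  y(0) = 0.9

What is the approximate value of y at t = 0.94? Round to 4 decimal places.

0.9362

Heun: k1 = f(t_n, y_n); k2 = f(t_n + h, y_n + h·k1); y_{n+1} = y_n + (h/2)·(k1 + k2).
t=0.000000, y=0.900000:
  k1 = f(0.000000, 0.900000) = 0.090000
  k2 = f(0.470000, 0.942300) = 0.012071
  y ← 0.900000 + (0.47/2)·(0.090000 + 0.012071) = 0.923987
t=0.470000, y=0.923987:
  k1 = f(0.470000, 0.923987) = 0.046249
  k2 = f(0.940000, 0.945724) = 0.005607
  y ← 0.923987 + (0.47/2)·(0.046249 + 0.005607) = 0.936173
y(0.94) ≈ 0.9362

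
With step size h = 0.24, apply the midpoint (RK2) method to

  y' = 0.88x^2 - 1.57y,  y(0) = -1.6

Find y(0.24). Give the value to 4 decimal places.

-1.1077

Midpoint: k1 = f(x_n, y_n); k2 = f(x_n + h/2, y_n + (h/2)·k1); y_{n+1} = y_n + h·k2.
x=0.000000, y=-1.600000:
  k1 = f(0.000000, -1.600000) = 2.512000
  k2 = f(0.120000, -1.298560) = 2.051411
  y ← -1.600000 + 0.24·2.051411 = -1.107661
y(0.24) ≈ -1.1077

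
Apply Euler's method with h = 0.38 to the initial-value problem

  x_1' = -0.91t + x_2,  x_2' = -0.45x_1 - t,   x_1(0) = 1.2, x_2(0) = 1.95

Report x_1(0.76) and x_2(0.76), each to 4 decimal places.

2.4726, 1.2685

Euler on (x_1,x_2): x_1_{n+1} = x_1_n + h·x_1', x_2_{n+1} = x_2_n + h·x_2'.
0.000000: (1.200000, 1.950000); f=(1.950000, -0.540000) → (1.941000, 1.744800)
0.380000: (1.941000, 1.744800); f=(1.399000, -1.253450) → (2.472620, 1.268489)
(x_1(0.76), x_2(0.76)) ≈ (2.4726, 1.2685)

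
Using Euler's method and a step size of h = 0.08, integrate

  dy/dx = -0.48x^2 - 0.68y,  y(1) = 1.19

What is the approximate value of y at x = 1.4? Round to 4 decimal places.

Euler: y_{n+1} = y_n + h·f(x_n, y_n).
x=1.000000, y=1.190000: f=-1.289200 → y ← 1.190000 + 0.08·(-1.289200) = 1.086864
x=1.080000, y=1.086864: f=-1.298940 → y ← 1.086864 + 0.08·(-1.298940) = 0.982949
x=1.160000, y=0.982949: f=-1.314293 → y ← 0.982949 + 0.08·(-1.314293) = 0.877805
x=1.240000, y=0.877805: f=-1.334956 → y ← 0.877805 + 0.08·(-1.334956) = 0.771009
x=1.320000, y=0.771009: f=-1.360638 → y ← 0.771009 + 0.08·(-1.360638) = 0.662158
y(1.4) ≈ 0.6622

0.6622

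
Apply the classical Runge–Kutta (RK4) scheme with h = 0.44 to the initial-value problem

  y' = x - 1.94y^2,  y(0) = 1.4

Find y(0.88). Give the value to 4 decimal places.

0.6147

RK4: k1 = f(x_n, y_n); k2 = f(x_n + h/2, y_n + (h/2)·k1); k3 = f(x_n + h/2, y_n + (h/2)·k2); k4 = f(x_n + h, y_n + h·k3); y_{n+1} = y_n + (h/6)·(k1 + 2k2 + 2k3 + k4).
x=0.000000, y=1.400000:
  k1 = f(0.000000, 1.400000) = -3.802400
  k2 = f(0.220000, 0.563472) = -0.395951
  k3 = f(0.220000, 1.312891) = -3.123943
  k4 = f(0.440000, 0.025465) = 0.438742
  y ← 1.400000 + (0.44/6)·(k1 + 2k2 + 2k3 + k4) = 0.637081
x=0.440000, y=0.637081:
  k1 = f(0.440000, 0.637081) = -0.347391
  k2 = f(0.660000, 0.560655) = 0.050193
  k3 = f(0.660000, 0.648123) = -0.154923
  k4 = f(0.880000, 0.568914) = 0.252093
  y ← 0.637081 + (0.44/6)·(k1 + 2k2 + 2k3 + k4) = 0.614732
y(0.88) ≈ 0.6147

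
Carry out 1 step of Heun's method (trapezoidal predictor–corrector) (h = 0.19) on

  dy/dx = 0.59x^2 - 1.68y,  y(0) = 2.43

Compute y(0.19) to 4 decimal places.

Heun: k1 = f(x_n, y_n); k2 = f(x_n + h, y_n + h·k1); y_{n+1} = y_n + (h/2)·(k1 + k2).
x=0.000000, y=2.430000:
  k1 = f(0.000000, 2.430000) = -4.082400
  k2 = f(0.190000, 1.654344) = -2.757999
  y ← 2.430000 + (0.19/2)·(-4.082400 + (-2.757999)) = 1.780162
y(0.19) ≈ 1.7802

1.7802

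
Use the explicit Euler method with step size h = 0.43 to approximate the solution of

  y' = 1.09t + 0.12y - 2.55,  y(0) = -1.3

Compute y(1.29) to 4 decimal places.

-4.3589

Euler: y_{n+1} = y_n + h·f(t_n, y_n).
t=0.000000, y=-1.300000: f=-2.706000 → y ← -1.300000 + 0.43·(-2.706000) = -2.463580
t=0.430000, y=-2.463580: f=-2.376930 → y ← -2.463580 + 0.43·(-2.376930) = -3.485660
t=0.860000, y=-3.485660: f=-2.030879 → y ← -3.485660 + 0.43·(-2.030879) = -4.358938
y(1.29) ≈ -4.3589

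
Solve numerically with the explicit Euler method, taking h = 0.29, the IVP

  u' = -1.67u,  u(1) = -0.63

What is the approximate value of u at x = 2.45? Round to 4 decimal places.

-0.0230

Euler: u_{n+1} = u_n + h·f(x_n, u_n).
x=1.000000, u=-0.630000: f=1.052100 → u ← -0.630000 + 0.29·1.052100 = -0.324891
x=1.290000, u=-0.324891: f=0.542568 → u ← -0.324891 + 0.29·0.542568 = -0.167546
x=1.580000, u=-0.167546: f=0.279802 → u ← -0.167546 + 0.29·0.279802 = -0.086404
x=1.870000, u=-0.086404: f=0.144294 → u ← -0.086404 + 0.29·0.144294 = -0.044558
x=2.160000, u=-0.044558: f=0.074412 → u ← -0.044558 + 0.29·0.074412 = -0.022979
u(2.45) ≈ -0.0230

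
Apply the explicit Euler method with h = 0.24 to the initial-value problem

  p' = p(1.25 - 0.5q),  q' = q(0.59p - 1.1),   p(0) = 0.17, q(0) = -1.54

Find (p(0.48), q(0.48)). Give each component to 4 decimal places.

0.3636, -0.9033

Euler on (p,q): p_{n+1} = p_n + h·p', q_{n+1} = q_n + h·q'.
0.000000: (0.170000, -1.540000); f=(0.343400, 1.539538) → (0.252416, -1.170511)
0.240000: (0.252416, -1.170511); f=(0.463248, 1.113243) → (0.363595, -0.903333)
(p(0.48), q(0.48)) ≈ (0.3636, -0.9033)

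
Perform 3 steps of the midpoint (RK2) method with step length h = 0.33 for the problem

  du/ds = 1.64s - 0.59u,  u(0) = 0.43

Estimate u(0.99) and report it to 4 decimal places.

Midpoint: k1 = f(s_n, u_n); k2 = f(s_n + h/2, u_n + (h/2)·k1); u_{n+1} = u_n + h·k2.
s=0.000000, u=0.430000:
  k1 = f(0.000000, 0.430000) = -0.253700
  k2 = f(0.165000, 0.388139) = 0.041598
  u ← 0.430000 + 0.33·0.041598 = 0.443727
s=0.330000, u=0.443727:
  k1 = f(0.330000, 0.443727) = 0.279401
  k2 = f(0.495000, 0.489828) = 0.522801
  u ← 0.443727 + 0.33·0.522801 = 0.616252
s=0.660000, u=0.616252:
  k1 = f(0.660000, 0.616252) = 0.718812
  k2 = f(0.825000, 0.734856) = 0.919435
  u ← 0.616252 + 0.33·0.919435 = 0.919665
u(0.99) ≈ 0.9197

0.9197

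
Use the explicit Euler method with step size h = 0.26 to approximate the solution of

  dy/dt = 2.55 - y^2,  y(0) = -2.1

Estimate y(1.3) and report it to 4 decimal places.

-88.3975

Euler: y_{n+1} = y_n + h·f(t_n, y_n).
t=0.000000, y=-2.100000: f=-1.860000 → y ← -2.100000 + 0.26·(-1.860000) = -2.583600
t=0.260000, y=-2.583600: f=-4.124989 → y ← -2.583600 + 0.26·(-4.124989) = -3.656097
t=0.520000, y=-3.656097: f=-10.817046 → y ← -3.656097 + 0.26·(-10.817046) = -6.468529
t=0.780000, y=-6.468529: f=-39.291869 → y ← -6.468529 + 0.26·(-39.291869) = -16.684415
t=1.040000, y=-16.684415: f=-275.819710 → y ← -16.684415 + 0.26·(-275.819710) = -88.397540
y(1.3) ≈ -88.3975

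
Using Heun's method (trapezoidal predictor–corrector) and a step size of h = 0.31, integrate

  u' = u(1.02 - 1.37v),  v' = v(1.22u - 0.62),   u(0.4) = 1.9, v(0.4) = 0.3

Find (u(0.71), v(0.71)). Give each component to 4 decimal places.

Heun on (u,v): k1 = f(s_n, state_n); k2 = f(s_n + h, state_n + h·k1); state_{n+1} = state_n + (h/2)·(k1 + k2).
0.400000: (1.900000, 0.300000)
  k1 = (1.157100, 0.509400)
  predictor → (2.258701, 0.457914)
  k2 = (0.886897, 0.977928)
  → (2.216819, 0.530536)
(u(0.71), v(0.71)) ≈ (2.2168, 0.5305)

2.2168, 0.5305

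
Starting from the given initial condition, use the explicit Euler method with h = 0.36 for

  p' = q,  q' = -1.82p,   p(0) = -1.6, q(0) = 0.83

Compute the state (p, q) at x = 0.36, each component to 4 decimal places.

-1.3012, 1.8783

Euler on (p,q): p_{n+1} = p_n + h·p', q_{n+1} = q_n + h·q'.
0.000000: (-1.600000, 0.830000); f=(0.830000, 2.912000) → (-1.301200, 1.878320)
(p(0.36), q(0.36)) ≈ (-1.3012, 1.8783)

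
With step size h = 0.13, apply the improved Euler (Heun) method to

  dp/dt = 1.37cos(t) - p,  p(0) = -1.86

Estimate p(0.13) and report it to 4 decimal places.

Heun: k1 = f(t_n, p_n); k2 = f(t_n + h, p_n + h·k1); p_{n+1} = p_n + (h/2)·(k1 + k2).
t=0.000000, p=-1.860000:
  k1 = f(0.000000, -1.860000) = 3.230000
  k2 = f(0.130000, -1.440100) = 2.798540
  p ← -1.860000 + (0.13/2)·(3.230000 + 2.798540) = -1.468145
p(0.13) ≈ -1.4681

-1.4681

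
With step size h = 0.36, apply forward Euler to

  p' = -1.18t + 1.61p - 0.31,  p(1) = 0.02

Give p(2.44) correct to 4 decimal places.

-6.0352

Euler: p_{n+1} = p_n + h·f(t_n, p_n).
t=1.000000, p=0.020000: f=-1.457800 → p ← 0.020000 + 0.36·(-1.457800) = -0.504808
t=1.360000, p=-0.504808: f=-2.727541 → p ← -0.504808 + 0.36·(-2.727541) = -1.486723
t=1.720000, p=-1.486723: f=-4.733224 → p ← -1.486723 + 0.36·(-4.733224) = -3.190683
t=2.080000, p=-3.190683: f=-7.901400 → p ← -3.190683 + 0.36·(-7.901400) = -6.035187
p(2.44) ≈ -6.0352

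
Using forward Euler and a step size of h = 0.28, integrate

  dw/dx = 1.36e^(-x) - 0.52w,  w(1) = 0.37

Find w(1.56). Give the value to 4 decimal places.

Euler: w_{n+1} = w_n + h·f(x_n, w_n).
x=1.000000, w=0.370000: f=0.307916 → w ← 0.370000 + 0.28·0.307916 = 0.456216
x=1.280000, w=0.456216: f=0.140898 → w ← 0.456216 + 0.28·0.140898 = 0.495668
w(1.56) ≈ 0.4957

0.4957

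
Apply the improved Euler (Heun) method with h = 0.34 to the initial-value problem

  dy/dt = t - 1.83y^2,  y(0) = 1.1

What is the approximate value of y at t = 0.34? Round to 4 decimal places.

0.7439

Heun: k1 = f(t_n, y_n); k2 = f(t_n + h, y_n + h·k1); y_{n+1} = y_n + (h/2)·(k1 + k2).
t=0.000000, y=1.100000:
  k1 = f(0.000000, 1.100000) = -2.214300
  k2 = f(0.340000, 0.347138) = 0.119476
  y ← 1.100000 + (0.34/2)·(-2.214300 + 0.119476) = 0.743880
y(0.34) ≈ 0.7439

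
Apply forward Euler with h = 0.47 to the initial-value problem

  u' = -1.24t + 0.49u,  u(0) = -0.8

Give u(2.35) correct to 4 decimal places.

-5.7010

Euler: u_{n+1} = u_n + h·f(t_n, u_n).
t=0.000000, u=-0.800000: f=-0.392000 → u ← -0.800000 + 0.47·(-0.392000) = -0.984240
t=0.470000, u=-0.984240: f=-1.065078 → u ← -0.984240 + 0.47·(-1.065078) = -1.484826
t=0.940000, u=-1.484826: f=-1.893165 → u ← -1.484826 + 0.47·(-1.893165) = -2.374614
t=1.410000, u=-2.374614: f=-2.911961 → u ← -2.374614 + 0.47·(-2.911961) = -3.743236
t=1.880000, u=-3.743236: f=-4.165385 → u ← -3.743236 + 0.47·(-4.165385) = -5.700967
u(2.35) ≈ -5.7010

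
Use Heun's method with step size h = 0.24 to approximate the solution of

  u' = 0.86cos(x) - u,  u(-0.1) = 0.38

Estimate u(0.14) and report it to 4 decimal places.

0.4800

Heun: k1 = f(x_n, u_n); k2 = f(x_n + h, u_n + h·k1); u_{n+1} = u_n + (h/2)·(k1 + k2).
x=-0.100000, u=0.380000:
  k1 = f(-0.100000, 0.380000) = 0.475704
  k2 = f(0.140000, 0.494169) = 0.357417
  u ← 0.380000 + (0.24/2)·(0.475704 + 0.357417) = 0.479974
u(0.14) ≈ 0.4800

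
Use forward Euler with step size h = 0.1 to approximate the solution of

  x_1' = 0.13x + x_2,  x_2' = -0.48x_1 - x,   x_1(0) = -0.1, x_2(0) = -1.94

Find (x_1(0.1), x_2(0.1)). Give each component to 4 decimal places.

-0.2940, -1.9352

Euler on (x_1,x_2): x_1_{n+1} = x_1_n + h·x_1', x_2_{n+1} = x_2_n + h·x_2'.
0.000000: (-0.100000, -1.940000); f=(-1.940000, 0.048000) → (-0.294000, -1.935200)
(x_1(0.1), x_2(0.1)) ≈ (-0.2940, -1.9352)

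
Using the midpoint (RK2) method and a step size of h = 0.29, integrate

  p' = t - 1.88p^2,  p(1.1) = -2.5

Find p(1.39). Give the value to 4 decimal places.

-11.0562

Midpoint: k1 = f(t_n, p_n); k2 = f(t_n + h/2, p_n + (h/2)·k1); p_{n+1} = p_n + h·k2.
t=1.100000, p=-2.500000:
  k1 = f(1.100000, -2.500000) = -10.650000
  k2 = f(1.245000, -4.044250) = -29.504201
  p ← -2.500000 + 0.29·(-29.504201) = -11.056218
p(1.39) ≈ -11.0562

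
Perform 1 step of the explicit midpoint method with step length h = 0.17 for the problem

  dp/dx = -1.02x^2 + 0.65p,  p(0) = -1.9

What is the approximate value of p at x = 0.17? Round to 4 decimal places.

Midpoint: k1 = f(x_n, p_n); k2 = f(x_n + h/2, p_n + (h/2)·k1); p_{n+1} = p_n + h·k2.
x=0.000000, p=-1.900000:
  k1 = f(0.000000, -1.900000) = -1.235000
  k2 = f(0.085000, -2.004975) = -1.310603
  p ← -1.900000 + 0.17·(-1.310603) = -2.122803
p(0.17) ≈ -2.1228

-2.1228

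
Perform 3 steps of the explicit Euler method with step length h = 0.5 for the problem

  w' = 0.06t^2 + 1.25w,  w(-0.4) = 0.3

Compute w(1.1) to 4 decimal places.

Euler: w_{n+1} = w_n + h·f(t_n, w_n).
t=-0.400000, w=0.300000: f=0.384600 → w ← 0.300000 + 0.5·0.384600 = 0.492300
t=0.100000, w=0.492300: f=0.615975 → w ← 0.492300 + 0.5·0.615975 = 0.800288
t=0.600000, w=0.800288: f=1.021959 → w ← 0.800288 + 0.5·1.021959 = 1.311267
w(1.1) ≈ 1.3113

1.3113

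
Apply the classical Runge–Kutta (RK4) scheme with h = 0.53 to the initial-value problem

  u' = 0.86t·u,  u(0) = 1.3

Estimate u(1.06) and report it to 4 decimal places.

2.1073

RK4: k1 = f(t_n, u_n); k2 = f(t_n + h/2, u_n + (h/2)·k1); k3 = f(t_n + h/2, u_n + (h/2)·k2); k4 = f(t_n + h, u_n + h·k3); u_{n+1} = u_n + (h/6)·(k1 + 2k2 + 2k3 + k4).
t=0.000000, u=1.300000:
  k1 = f(0.000000, 1.300000) = 0.000000
  k2 = f(0.265000, 1.300000) = 0.296270
  k3 = f(0.265000, 1.378512) = 0.314163
  k4 = f(0.530000, 1.466506) = 0.668434
  u ← 1.300000 + (0.53/6)·(k1 + 2k2 + 2k3 + k4) = 1.466888
t=0.530000, u=1.466888:
  k1 = f(0.530000, 1.466888) = 0.668608
  k2 = f(0.795000, 1.644069) = 1.124050
  k3 = f(0.795000, 1.764761) = 1.206567
  k4 = f(1.060000, 2.106369) = 1.920166
  u ← 1.466888 + (0.53/6)·(k1 + 2k2 + 2k3 + k4) = 2.107305
u(1.06) ≈ 2.1073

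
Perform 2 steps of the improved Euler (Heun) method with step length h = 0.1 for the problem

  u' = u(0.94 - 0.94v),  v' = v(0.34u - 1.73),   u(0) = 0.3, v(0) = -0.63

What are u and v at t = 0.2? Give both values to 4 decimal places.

0.4001, -0.4571

Heun on (u,v): k1 = f(t_n, state_n); k2 = f(t_n + h, state_n + h·k1); state_{n+1} = state_n + (h/2)·(k1 + k2).
0.000000: (0.300000, -0.630000)
  k1 = (0.459660, 1.025640)
  predictor → (0.345966, -0.527436)
  k2 = (0.496734, 0.850423)
  → (0.347820, -0.536197)
0.100000: (0.347820, -0.536197)
  k1 = (0.502260, 0.864211)
  predictor → (0.398046, -0.449776)
  k2 = (0.542452, 0.717241)
  → (0.400055, -0.457124)
(u(0.2), v(0.2)) ≈ (0.4001, -0.4571)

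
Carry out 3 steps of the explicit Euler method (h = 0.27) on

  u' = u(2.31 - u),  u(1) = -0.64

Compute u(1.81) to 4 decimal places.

-4.9460

Euler: u_{n+1} = u_n + h·f(s_n, u_n).
s=1.000000, u=-0.640000: f=-1.888000 → u ← -0.640000 + 0.27·(-1.888000) = -1.149760
s=1.270000, u=-1.149760: f=-3.977894 → u ← -1.149760 + 0.27·(-3.977894) = -2.223791
s=1.540000, u=-2.223791: f=-10.082206 → u ← -2.223791 + 0.27·(-10.082206) = -4.945987
u(1.81) ≈ -4.9460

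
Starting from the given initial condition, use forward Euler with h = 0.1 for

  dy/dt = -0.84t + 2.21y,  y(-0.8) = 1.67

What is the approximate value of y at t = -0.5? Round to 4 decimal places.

Euler: y_{n+1} = y_n + h·f(t_n, y_n).
t=-0.800000, y=1.670000: f=4.362700 → y ← 1.670000 + 0.1·4.362700 = 2.106270
t=-0.700000, y=2.106270: f=5.242857 → y ← 2.106270 + 0.1·5.242857 = 2.630556
t=-0.600000, y=2.630556: f=6.317528 → y ← 2.630556 + 0.1·6.317528 = 3.262308
y(-0.5) ≈ 3.2623

3.2623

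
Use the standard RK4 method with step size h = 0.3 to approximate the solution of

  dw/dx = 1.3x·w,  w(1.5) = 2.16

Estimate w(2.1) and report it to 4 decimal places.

RK4: k1 = f(x_n, w_n); k2 = f(x_n + h/2, w_n + (h/2)·k1); k3 = f(x_n + h/2, w_n + (h/2)·k2); k4 = f(x_n + h, w_n + h·k3); w_{n+1} = w_n + (h/6)·(k1 + 2k2 + 2k3 + k4).
x=1.500000, w=2.160000:
  k1 = f(1.500000, 2.160000) = 4.212000
  k2 = f(1.650000, 2.791800) = 5.988411
  k3 = f(1.650000, 3.058262) = 6.559971
  k4 = f(1.800000, 4.127991) = 9.659500
  w ← 2.160000 + (0.3/6)·(k1 + 2k2 + 2k3 + k4) = 4.108413
x=1.800000, w=4.108413:
  k1 = f(1.800000, 4.108413) = 9.613687
  k2 = f(1.950000, 5.550466) = 14.070432
  k3 = f(1.950000, 6.218978) = 15.765109
  k4 = f(2.100000, 8.837946) = 24.127593
  w ← 4.108413 + (0.3/6)·(k1 + 2k2 + 2k3 + k4) = 8.779031
w(2.1) ≈ 8.7790

8.7790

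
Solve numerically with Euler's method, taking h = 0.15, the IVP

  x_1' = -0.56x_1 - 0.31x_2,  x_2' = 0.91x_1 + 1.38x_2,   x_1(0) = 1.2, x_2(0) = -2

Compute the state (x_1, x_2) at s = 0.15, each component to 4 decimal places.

Euler on (x_1,x_2): x_1_{n+1} = x_1_n + h·x_1', x_2_{n+1} = x_2_n + h·x_2'.
0.000000: (1.200000, -2.000000); f=(-0.052000, -1.668000) → (1.192200, -2.250200)
(x_1(0.15), x_2(0.15)) ≈ (1.1922, -2.2502)

1.1922, -2.2502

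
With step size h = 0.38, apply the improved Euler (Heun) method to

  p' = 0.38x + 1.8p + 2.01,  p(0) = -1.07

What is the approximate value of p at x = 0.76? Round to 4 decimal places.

Heun: k1 = f(x_n, p_n); k2 = f(x_n + h, p_n + h·k1); p_{n+1} = p_n + (h/2)·(k1 + k2).
x=0.000000, p=-1.070000:
  k1 = f(0.000000, -1.070000) = 0.084000
  k2 = f(0.380000, -1.038080) = 0.285856
  p ← -1.070000 + (0.38/2)·(0.084000 + 0.285856) = -0.999727
x=0.380000, p=-0.999727:
  k1 = f(0.380000, -0.999727) = 0.354891
  k2 = f(0.760000, -0.864869) = 0.742036
  p ← -0.999727 + (0.38/2)·(0.354891 + 0.742036) = -0.791311
p(0.76) ≈ -0.7913

-0.7913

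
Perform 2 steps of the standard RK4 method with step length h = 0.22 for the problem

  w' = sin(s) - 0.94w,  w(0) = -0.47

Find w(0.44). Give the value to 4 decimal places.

RK4: k1 = f(s_n, w_n); k2 = f(s_n + h/2, w_n + (h/2)·k1); k3 = f(s_n + h/2, w_n + (h/2)·k2); k4 = f(s_n + h, w_n + h·k3); w_{n+1} = w_n + (h/6)·(k1 + 2k2 + 2k3 + k4).
s=0.000000, w=-0.470000:
  k1 = f(0.000000, -0.470000) = 0.441800
  k2 = f(0.110000, -0.421402) = 0.505896
  k3 = f(0.110000, -0.414351) = 0.499269
  k4 = f(0.220000, -0.360161) = 0.556781
  w ← -0.470000 + (0.22/6)·(k1 + 2k2 + 2k3 + k4) = -0.359673
s=0.220000, w=-0.359673:
  k1 = f(0.220000, -0.359673) = 0.556323
  k2 = f(0.330000, -0.298478) = 0.604612
  k3 = f(0.330000, -0.293166) = 0.599619
  k4 = f(0.440000, -0.227757) = 0.640031
  w ← -0.359673 + (0.22/6)·(k1 + 2k2 + 2k3 + k4) = -0.227497
w(0.44) ≈ -0.2275

-0.2275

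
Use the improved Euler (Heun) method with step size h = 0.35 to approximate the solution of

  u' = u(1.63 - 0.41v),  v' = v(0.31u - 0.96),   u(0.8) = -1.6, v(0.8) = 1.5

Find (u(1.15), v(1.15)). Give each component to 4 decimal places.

Heun on (u,v): k1 = f(x_n, state_n); k2 = f(x_n + h, state_n + h·k1); state_{n+1} = state_n + (h/2)·(k1 + k2).
0.800000: (-1.600000, 1.500000)
  k1 = (-1.624000, -2.184000)
  predictor → (-2.168400, 0.735600)
  k2 = (-2.880511, -1.200649)
  → (-2.388289, 0.907686)
(u(1.15), v(1.15)) ≈ (-2.3883, 0.9077)

-2.3883, 0.9077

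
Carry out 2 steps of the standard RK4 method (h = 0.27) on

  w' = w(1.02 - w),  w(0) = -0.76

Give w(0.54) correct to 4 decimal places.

-2.8940

RK4: k1 = f(s_n, w_n); k2 = f(s_n + h/2, w_n + (h/2)·k1); k3 = f(s_n + h/2, w_n + (h/2)·k2); k4 = f(s_n + h, w_n + h·k3); w_{n+1} = w_n + (h/6)·(k1 + 2k2 + 2k3 + k4).
s=0.000000, w=-0.760000:
  k1 = f(0.000000, -0.760000) = -1.352800
  k2 = f(0.135000, -0.942628) = -1.850028
  k3 = f(0.135000, -1.009754) = -2.049552
  k4 = f(0.270000, -1.313379) = -3.064611
  w ← -0.760000 + (0.27/6)·(k1 + 2k2 + 2k3 + k4) = -1.309746
s=0.270000, w=-1.309746:
  k1 = f(0.270000, -1.309746) = -3.051374
  k2 = f(0.405000, -1.721681) = -4.720301
  k3 = f(0.405000, -1.946986) = -5.776682
  k4 = f(0.540000, -2.869450) = -11.160580
  w ← -1.309746 + (0.27/6)·(k1 + 2k2 + 2k3 + k4) = -2.894012
w(0.54) ≈ -2.8940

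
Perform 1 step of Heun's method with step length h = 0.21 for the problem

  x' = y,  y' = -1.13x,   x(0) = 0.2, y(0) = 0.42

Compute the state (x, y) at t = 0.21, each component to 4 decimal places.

0.2832, 0.3621

Heun on (x,y): k1 = f(t_n, state_n); k2 = f(t_n + h, state_n + h·k1); state_{n+1} = state_n + (h/2)·(k1 + k2).
0.000000: (0.200000, 0.420000)
  k1 = (0.420000, -0.226000)
  predictor → (0.288200, 0.372540)
  k2 = (0.372540, -0.325666)
  → (0.283217, 0.362075)
(x(0.21), y(0.21)) ≈ (0.2832, 0.3621)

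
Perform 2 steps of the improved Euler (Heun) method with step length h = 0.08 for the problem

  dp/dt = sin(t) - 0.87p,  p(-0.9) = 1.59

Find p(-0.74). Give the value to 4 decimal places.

Heun: k1 = f(t_n, p_n); k2 = f(t_n + h, p_n + h·k1); p_{n+1} = p_n + (h/2)·(k1 + k2).
t=-0.900000, p=1.590000:
  k1 = f(-0.900000, 1.590000) = -2.166627
  k2 = f(-0.820000, 1.416670) = -1.963649
  p ← 1.590000 + (0.08/2)·(-2.166627 + (-1.963649)) = 1.424789
t=-0.820000, p=1.424789:
  k1 = f(-0.820000, 1.424789) = -1.970712
  k2 = f(-0.740000, 1.267132) = -1.776693
  p ← 1.424789 + (0.08/2)·(-1.970712 + (-1.776693)) = 1.274893
p(-0.74) ≈ 1.2749

1.2749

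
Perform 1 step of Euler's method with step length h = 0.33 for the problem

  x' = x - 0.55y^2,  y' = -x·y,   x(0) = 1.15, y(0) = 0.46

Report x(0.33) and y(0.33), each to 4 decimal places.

1.4911, 0.2854

Euler on (x,y): x_{n+1} = x_n + h·x', y_{n+1} = y_n + h·y'.
0.000000: (1.150000, 0.460000); f=(1.033620, -0.529000) → (1.491095, 0.285430)
(x(0.33), y(0.33)) ≈ (1.4911, 0.2854)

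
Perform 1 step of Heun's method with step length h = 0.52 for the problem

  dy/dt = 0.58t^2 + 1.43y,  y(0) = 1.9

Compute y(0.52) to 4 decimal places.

3.8789

Heun: k1 = f(t_n, y_n); k2 = f(t_n + h, y_n + h·k1); y_{n+1} = y_n + (h/2)·(k1 + k2).
t=0.000000, y=1.900000:
  k1 = f(0.000000, 1.900000) = 2.717000
  k2 = f(0.520000, 3.312840) = 4.894193
  y ← 1.900000 + (0.52/2)·(2.717000 + 4.894193) = 3.878910
y(0.52) ≈ 3.8789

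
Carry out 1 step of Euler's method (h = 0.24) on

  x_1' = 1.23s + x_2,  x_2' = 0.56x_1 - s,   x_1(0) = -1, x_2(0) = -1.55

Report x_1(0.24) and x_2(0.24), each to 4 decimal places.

Euler on (x_1,x_2): x_1_{n+1} = x_1_n + h·x_1', x_2_{n+1} = x_2_n + h·x_2'.
0.000000: (-1.000000, -1.550000); f=(-1.550000, -0.560000) → (-1.372000, -1.684400)
(x_1(0.24), x_2(0.24)) ≈ (-1.3720, -1.6844)

-1.3720, -1.6844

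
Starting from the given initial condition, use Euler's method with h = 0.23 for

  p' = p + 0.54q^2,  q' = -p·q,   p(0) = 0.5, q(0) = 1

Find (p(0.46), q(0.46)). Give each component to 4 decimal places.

1.0065, 0.7345

Euler on (p,q): p_{n+1} = p_n + h·p', q_{n+1} = q_n + h·q'.
0.000000: (0.500000, 1.000000); f=(1.040000, -0.500000) → (0.739200, 0.885000)
0.230000: (0.739200, 0.885000); f=(1.162142, -0.654192) → (1.006493, 0.734536)
(p(0.46), q(0.46)) ≈ (1.0065, 0.7345)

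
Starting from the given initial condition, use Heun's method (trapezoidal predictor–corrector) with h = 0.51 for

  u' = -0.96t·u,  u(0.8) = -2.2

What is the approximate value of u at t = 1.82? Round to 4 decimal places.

Heun: k1 = f(t_n, u_n); k2 = f(t_n + h, u_n + h·k1); u_{n+1} = u_n + (h/2)·(k1 + k2).
t=0.800000, u=-2.200000:
  k1 = f(0.800000, -2.200000) = 1.689600
  k2 = f(1.310000, -1.338304) = 1.683051
  u ← -2.200000 + (0.51/2)·(1.689600 + 1.683051) = -1.339974
t=1.310000, u=-1.339974:
  k1 = f(1.310000, -1.339974) = 1.685151
  k2 = f(1.820000, -0.480547) = 0.839611
  u ← -1.339974 + (0.51/2)·(1.685151 + 0.839611) = -0.696159
u(1.82) ≈ -0.6962

-0.6962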